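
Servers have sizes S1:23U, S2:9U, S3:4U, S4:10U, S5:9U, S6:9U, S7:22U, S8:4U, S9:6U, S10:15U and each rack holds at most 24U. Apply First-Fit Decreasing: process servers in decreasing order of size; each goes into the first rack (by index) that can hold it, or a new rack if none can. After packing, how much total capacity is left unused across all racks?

9

Sorted descending: 23, 22, 15, 10, 9, 9, 9, 6, 4, 4.
23U → rack 1 (remaining 1U)
22U → rack 2 (remaining 2U)
15U → rack 3 (remaining 9U)
10U → rack 4 (remaining 14U)
9U → rack 3 (remaining 0U)
9U → rack 4 (remaining 5U)
9U → rack 5 (remaining 15U)
6U → rack 5 (remaining 9U)
4U → rack 4 (remaining 1U)
4U → rack 5 (remaining 5U)
5 racks × 24U = 120U; used 111U; unused 9U.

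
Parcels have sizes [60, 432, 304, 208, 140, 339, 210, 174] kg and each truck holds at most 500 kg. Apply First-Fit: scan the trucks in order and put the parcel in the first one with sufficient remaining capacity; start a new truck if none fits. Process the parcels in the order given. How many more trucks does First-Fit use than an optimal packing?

First-Fit: [60,432] [304,140] [208,210] [339] [174] → 5 trucks.
Total size 1867 kg; any packing needs at least ⌈1867/500⌉ = 4 trucks.
An optimal packing achieves that bound: [432,60] [339,140] [304,174] [210,208] → 4 trucks.
Excess: 5 − 4 = 1.

1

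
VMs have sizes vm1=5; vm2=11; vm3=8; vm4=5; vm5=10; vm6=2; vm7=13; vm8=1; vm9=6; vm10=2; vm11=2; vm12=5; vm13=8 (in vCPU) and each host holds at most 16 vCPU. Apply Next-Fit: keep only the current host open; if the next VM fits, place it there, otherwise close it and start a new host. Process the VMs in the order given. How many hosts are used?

Put vm1 (5 vCPU) in host 1; 11 vCPU remain.
Put vm2 (11 vCPU) in host 1; 0 vCPU remain.
Put vm3 (8 vCPU) in host 2; 8 vCPU remain.
Put vm4 (5 vCPU) in host 2; 3 vCPU remain.
Put vm5 (10 vCPU) in host 3; 6 vCPU remain.
Put vm6 (2 vCPU) in host 3; 4 vCPU remain.
Put vm7 (13 vCPU) in host 4; 3 vCPU remain.
Put vm8 (1 vCPU) in host 4; 2 vCPU remain.
Put vm9 (6 vCPU) in host 5; 10 vCPU remain.
Put vm10 (2 vCPU) in host 5; 8 vCPU remain.
Put vm11 (2 vCPU) in host 5; 6 vCPU remain.
Put vm12 (5 vCPU) in host 5; 1 vCPU remain.
Put vm13 (8 vCPU) in host 6; 8 vCPU remain.
Final hosts: [5,11] [8,5] [10,2] [13,1] [6,2,2,5] [8].

6 hosts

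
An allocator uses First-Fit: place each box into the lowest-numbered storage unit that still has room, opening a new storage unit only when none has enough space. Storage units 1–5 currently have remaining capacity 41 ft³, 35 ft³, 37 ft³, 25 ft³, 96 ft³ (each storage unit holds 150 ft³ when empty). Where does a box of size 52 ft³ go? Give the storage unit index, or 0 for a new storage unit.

5

Storage units with room: storage unit 5 (96 ft³).
The first with room is storage unit 5.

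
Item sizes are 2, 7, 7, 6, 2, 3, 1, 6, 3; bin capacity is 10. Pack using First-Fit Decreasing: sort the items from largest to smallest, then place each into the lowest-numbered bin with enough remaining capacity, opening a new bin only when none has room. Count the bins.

4

Sorted descending: 7, 7, 6, 6, 3, 3, 2, 2, 1.
bin 1: place 7, 3 left
bin 2: place 7, 3 left
bin 3: place 6, 4 left
bin 4: place 6, 4 left
bin 1: place 3, 0 left
bin 2: place 3, 0 left
bin 3: place 2, 2 left
bin 3: place 2, 0 left
bin 4: place 1, 3 left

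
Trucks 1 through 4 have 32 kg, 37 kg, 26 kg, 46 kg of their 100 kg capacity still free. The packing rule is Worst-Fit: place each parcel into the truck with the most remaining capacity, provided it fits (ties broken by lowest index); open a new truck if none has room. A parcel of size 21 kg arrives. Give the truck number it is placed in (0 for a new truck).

4

Trucks with room: truck 1 (32 kg), truck 2 (37 kg), truck 3 (26 kg), truck 4 (46 kg).
Most room is truck 4 with 46 kg free.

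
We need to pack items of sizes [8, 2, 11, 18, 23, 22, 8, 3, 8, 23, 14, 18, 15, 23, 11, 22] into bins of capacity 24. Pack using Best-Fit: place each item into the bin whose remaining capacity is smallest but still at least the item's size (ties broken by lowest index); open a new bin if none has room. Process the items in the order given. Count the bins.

12

bin 1: place 8, 16 left
bin 1: place 2, 14 left
bin 1: place 11, 3 left
bin 2: place 18, 6 left
bin 3: place 23, 1 left
bin 4: place 22, 2 left
bin 5: place 8, 16 left
bin 1: place 3, 0 left
bin 5: place 8, 8 left
bin 6: place 23, 1 left
bin 7: place 14, 10 left
bin 8: place 18, 6 left
bin 9: place 15, 9 left
bin 10: place 23, 1 left
bin 11: place 11, 13 left
bin 12: place 22, 2 left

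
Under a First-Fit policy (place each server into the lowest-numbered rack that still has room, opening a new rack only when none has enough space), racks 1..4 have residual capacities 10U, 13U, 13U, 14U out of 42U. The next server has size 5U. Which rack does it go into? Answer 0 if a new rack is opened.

1

Racks with room: rack 1 (10U), rack 2 (13U), rack 3 (13U), rack 4 (14U).
The first with room is rack 1.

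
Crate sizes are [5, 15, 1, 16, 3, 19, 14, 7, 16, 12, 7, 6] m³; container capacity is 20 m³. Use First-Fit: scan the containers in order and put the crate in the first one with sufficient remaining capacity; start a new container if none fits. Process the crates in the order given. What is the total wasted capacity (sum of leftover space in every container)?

19

5 m³ → container 1 (remaining 15 m³)
15 m³ → container 1 (remaining 0 m³)
1 m³ → container 2 (remaining 19 m³)
16 m³ → container 2 (remaining 3 m³)
3 m³ → container 2 (remaining 0 m³)
19 m³ → container 3 (remaining 1 m³)
14 m³ → container 4 (remaining 6 m³)
7 m³ → container 5 (remaining 13 m³)
16 m³ → container 6 (remaining 4 m³)
12 m³ → container 5 (remaining 1 m³)
7 m³ → container 7 (remaining 13 m³)
6 m³ → container 4 (remaining 0 m³)
7 containers × 20 m³ = 140 m³; used 121 m³; unused 19 m³.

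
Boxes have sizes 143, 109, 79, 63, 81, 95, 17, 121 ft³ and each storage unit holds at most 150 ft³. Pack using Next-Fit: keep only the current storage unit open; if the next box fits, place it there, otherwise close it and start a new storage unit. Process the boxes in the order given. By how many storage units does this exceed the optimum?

Next-Fit: [143] [109] [79,63] [81] [95,17] [121] → 6 storage units.
6 boxes exceed 75 ft³ (half the capacity), and no two of those can share a storage unit, so at least 6 storage units are needed.
So 6 is already optimal.

0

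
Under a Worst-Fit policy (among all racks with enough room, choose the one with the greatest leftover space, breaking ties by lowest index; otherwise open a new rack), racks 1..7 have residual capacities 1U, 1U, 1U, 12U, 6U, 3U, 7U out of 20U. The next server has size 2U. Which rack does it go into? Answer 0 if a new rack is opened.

Racks with room: rack 4 (12U), rack 5 (6U), rack 6 (3U), rack 7 (7U).
Most room is rack 4 with 12U free.

4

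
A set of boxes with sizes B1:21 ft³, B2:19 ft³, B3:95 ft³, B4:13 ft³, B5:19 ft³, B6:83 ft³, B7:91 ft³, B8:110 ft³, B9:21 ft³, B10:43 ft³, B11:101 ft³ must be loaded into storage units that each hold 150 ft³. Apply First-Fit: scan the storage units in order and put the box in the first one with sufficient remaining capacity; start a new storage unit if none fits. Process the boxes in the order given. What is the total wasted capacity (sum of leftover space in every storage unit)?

134

storage unit 1: place B1 (21 ft³), 129 ft³ left
storage unit 1: place B2 (19 ft³), 110 ft³ left
storage unit 1: place B3 (95 ft³), 15 ft³ left
storage unit 1: place B4 (13 ft³), 2 ft³ left
storage unit 2: place B5 (19 ft³), 131 ft³ left
storage unit 2: place B6 (83 ft³), 48 ft³ left
storage unit 3: place B7 (91 ft³), 59 ft³ left
storage unit 4: place B8 (110 ft³), 40 ft³ left
storage unit 2: place B9 (21 ft³), 27 ft³ left
storage unit 3: place B10 (43 ft³), 16 ft³ left
storage unit 5: place B11 (101 ft³), 49 ft³ left
5 storage units × 150 ft³ = 750 ft³; used 616 ft³; unused 134 ft³.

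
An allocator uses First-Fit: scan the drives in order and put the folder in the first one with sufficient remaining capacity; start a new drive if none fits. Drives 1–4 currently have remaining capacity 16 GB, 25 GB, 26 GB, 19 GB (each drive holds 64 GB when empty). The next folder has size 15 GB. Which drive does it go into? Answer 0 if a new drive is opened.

Drives with room: drive 1 (16 GB), drive 2 (25 GB), drive 3 (26 GB), drive 4 (19 GB).
The first with room is drive 1.

1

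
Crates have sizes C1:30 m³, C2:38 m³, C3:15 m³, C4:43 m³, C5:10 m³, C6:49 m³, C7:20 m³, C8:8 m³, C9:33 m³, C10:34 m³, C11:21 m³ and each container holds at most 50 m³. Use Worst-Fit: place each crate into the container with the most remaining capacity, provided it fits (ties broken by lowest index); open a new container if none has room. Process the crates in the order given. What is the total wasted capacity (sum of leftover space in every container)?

container 1: place C1 (30 m³), 20 m³ left
container 2: place C2 (38 m³), 12 m³ left
container 1: place C3 (15 m³), 5 m³ left
container 3: place C4 (43 m³), 7 m³ left
container 2: place C5 (10 m³), 2 m³ left
container 4: place C6 (49 m³), 1 m³ left
container 5: place C7 (20 m³), 30 m³ left
container 5: place C8 (8 m³), 22 m³ left
container 6: place C9 (33 m³), 17 m³ left
container 7: place C10 (34 m³), 16 m³ left
container 5: place C11 (21 m³), 1 m³ left
7 containers × 50 m³ = 350 m³; used 301 m³; unused 49 m³.

49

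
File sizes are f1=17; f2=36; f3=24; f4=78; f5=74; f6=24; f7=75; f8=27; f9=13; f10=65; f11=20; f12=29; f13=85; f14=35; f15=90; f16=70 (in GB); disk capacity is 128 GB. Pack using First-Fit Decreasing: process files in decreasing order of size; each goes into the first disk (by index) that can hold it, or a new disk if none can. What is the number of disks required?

7 disks

Sorted descending: 90, 85, 78, 75, 74, 70, 65, 36, 35, 29, 27, 24, 24, 20, 17, 13.
disk 1: place 90 GB, 38 GB left
disk 2: place 85 GB, 43 GB left
disk 3: place 78 GB, 50 GB left
disk 4: place 75 GB, 53 GB left
disk 5: place 74 GB, 54 GB left
disk 6: place 70 GB, 58 GB left
disk 7: place 65 GB, 63 GB left
disk 1: place 36 GB, 2 GB left
disk 2: place 35 GB, 8 GB left
disk 3: place 29 GB, 21 GB left
disk 4: place 27 GB, 26 GB left
disk 4: place 24 GB, 2 GB left
disk 5: place 24 GB, 30 GB left
disk 3: place 20 GB, 1 GB left
disk 5: place 17 GB, 13 GB left
disk 5: place 13 GB, 0 GB left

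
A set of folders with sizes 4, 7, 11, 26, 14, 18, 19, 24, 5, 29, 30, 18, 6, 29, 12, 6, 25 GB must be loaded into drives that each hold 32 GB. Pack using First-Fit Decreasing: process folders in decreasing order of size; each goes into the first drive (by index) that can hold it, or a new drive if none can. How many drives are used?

10

Sorted descending: 30, 29, 29, 26, 25, 24, 19, 18, 18, 14, 12, 11, 7, 6, 6, 5, 4.
Put 30 GB in drive 1; 2 GB remain.
Put 29 GB in drive 2; 3 GB remain.
Put 29 GB in drive 3; 3 GB remain.
Put 26 GB in drive 4; 6 GB remain.
Put 25 GB in drive 5; 7 GB remain.
Put 24 GB in drive 6; 8 GB remain.
Put 19 GB in drive 7; 13 GB remain.
Put 18 GB in drive 8; 14 GB remain.
Put 18 GB in drive 9; 14 GB remain.
Put 14 GB in drive 8; 0 GB remain.
Put 12 GB in drive 7; 1 GB remain.
Put 11 GB in drive 9; 3 GB remain.
Put 7 GB in drive 5; 0 GB remain.
Put 6 GB in drive 4; 0 GB remain.
Put 6 GB in drive 6; 2 GB remain.
Put 5 GB in drive 10; 27 GB remain.
Put 4 GB in drive 10; 23 GB remain.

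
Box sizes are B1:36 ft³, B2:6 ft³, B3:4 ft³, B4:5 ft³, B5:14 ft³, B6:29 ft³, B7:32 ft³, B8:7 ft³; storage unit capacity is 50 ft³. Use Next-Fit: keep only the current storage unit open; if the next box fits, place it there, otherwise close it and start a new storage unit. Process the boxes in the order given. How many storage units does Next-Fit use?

3

B1 (36 ft³) → storage unit 1 (remaining 14 ft³)
B2 (6 ft³) → storage unit 1 (remaining 8 ft³)
B3 (4 ft³) → storage unit 1 (remaining 4 ft³)
B4 (5 ft³) → storage unit 2 (remaining 45 ft³)
B5 (14 ft³) → storage unit 2 (remaining 31 ft³)
B6 (29 ft³) → storage unit 2 (remaining 2 ft³)
B7 (32 ft³) → storage unit 3 (remaining 18 ft³)
B8 (7 ft³) → storage unit 3 (remaining 11 ft³)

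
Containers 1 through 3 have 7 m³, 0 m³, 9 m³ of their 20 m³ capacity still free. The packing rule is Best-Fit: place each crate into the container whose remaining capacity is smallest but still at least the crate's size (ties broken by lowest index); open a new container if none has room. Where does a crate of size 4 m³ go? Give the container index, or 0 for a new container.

1

Containers with room: container 1 (7 m³), container 3 (9 m³).
Tightest fit is container 1 with 7 m³ free.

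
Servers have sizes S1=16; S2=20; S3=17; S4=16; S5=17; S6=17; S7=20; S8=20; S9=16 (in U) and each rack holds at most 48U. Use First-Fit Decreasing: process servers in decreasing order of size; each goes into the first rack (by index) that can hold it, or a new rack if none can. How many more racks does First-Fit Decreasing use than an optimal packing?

0

First-Fit Decreasing: [20,20] [20,17] [17,17] [16,16,16] → 4 racks.
Total size 159U; any packing needs at least ⌈159/48⌉ = 4 racks.
So 4 is already optimal.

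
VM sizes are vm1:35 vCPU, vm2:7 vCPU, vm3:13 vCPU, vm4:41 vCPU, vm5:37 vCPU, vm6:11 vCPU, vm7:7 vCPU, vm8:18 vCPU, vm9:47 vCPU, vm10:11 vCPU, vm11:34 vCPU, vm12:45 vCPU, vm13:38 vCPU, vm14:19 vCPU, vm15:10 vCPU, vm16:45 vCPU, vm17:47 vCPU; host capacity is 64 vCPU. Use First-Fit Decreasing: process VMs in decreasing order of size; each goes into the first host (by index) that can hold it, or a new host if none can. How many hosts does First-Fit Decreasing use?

9

Sorted descending: 47, 47, 45, 45, 41, 38, 37, 35, 34, 19, 18, 13, 11, 11, 10, 7, 7.
host 1: place 47 vCPU, 17 vCPU left
host 2: place 47 vCPU, 17 vCPU left
host 3: place 45 vCPU, 19 vCPU left
host 4: place 45 vCPU, 19 vCPU left
host 5: place 41 vCPU, 23 vCPU left
host 6: place 38 vCPU, 26 vCPU left
host 7: place 37 vCPU, 27 vCPU left
host 8: place 35 vCPU, 29 vCPU left
host 9: place 34 vCPU, 30 vCPU left
host 3: place 19 vCPU, 0 vCPU left
host 4: place 18 vCPU, 1 vCPU left
host 1: place 13 vCPU, 4 vCPU left
host 2: place 11 vCPU, 6 vCPU left
host 5: place 11 vCPU, 12 vCPU left
host 5: place 10 vCPU, 2 vCPU left
host 6: place 7 vCPU, 19 vCPU left
host 6: place 7 vCPU, 12 vCPU left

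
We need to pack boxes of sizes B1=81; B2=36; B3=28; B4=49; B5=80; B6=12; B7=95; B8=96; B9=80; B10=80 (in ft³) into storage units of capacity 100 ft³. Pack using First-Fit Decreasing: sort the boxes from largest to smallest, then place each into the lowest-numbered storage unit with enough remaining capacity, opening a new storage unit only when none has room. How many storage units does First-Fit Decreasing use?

Sorted descending: 96, 95, 81, 80, 80, 80, 49, 36, 28, 12.
96 ft³ → storage unit 1 (remaining 4 ft³)
95 ft³ → storage unit 2 (remaining 5 ft³)
81 ft³ → storage unit 3 (remaining 19 ft³)
80 ft³ → storage unit 4 (remaining 20 ft³)
80 ft³ → storage unit 5 (remaining 20 ft³)
80 ft³ → storage unit 6 (remaining 20 ft³)
49 ft³ → storage unit 7 (remaining 51 ft³)
36 ft³ → storage unit 7 (remaining 15 ft³)
28 ft³ → storage unit 8 (remaining 72 ft³)
12 ft³ → storage unit 3 (remaining 7 ft³)
Final storage units: [96] [95] [81,12] [80] [80] [80] [49,36] [28].

8 storage units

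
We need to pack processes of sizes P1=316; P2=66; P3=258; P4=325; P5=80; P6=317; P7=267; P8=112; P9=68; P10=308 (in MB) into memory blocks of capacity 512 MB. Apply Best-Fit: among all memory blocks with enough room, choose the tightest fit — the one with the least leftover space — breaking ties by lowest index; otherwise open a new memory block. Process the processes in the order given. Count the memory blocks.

Put P1 (316 MB) in memory block 1; 196 MB remain.
Put P2 (66 MB) in memory block 1; 130 MB remain.
Put P3 (258 MB) in memory block 2; 254 MB remain.
Put P4 (325 MB) in memory block 3; 187 MB remain.
Put P5 (80 MB) in memory block 1; 50 MB remain.
Put P6 (317 MB) in memory block 4; 195 MB remain.
Put P7 (267 MB) in memory block 5; 245 MB remain.
Put P8 (112 MB) in memory block 3; 75 MB remain.
Put P9 (68 MB) in memory block 3; 7 MB remain.
Put P10 (308 MB) in memory block 6; 204 MB remain.

6 memory blocks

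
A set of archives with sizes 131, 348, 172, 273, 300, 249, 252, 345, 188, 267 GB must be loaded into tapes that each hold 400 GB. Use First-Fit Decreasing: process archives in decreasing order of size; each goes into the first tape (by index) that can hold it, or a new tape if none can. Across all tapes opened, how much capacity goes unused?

675

Sorted descending: 348, 345, 300, 273, 267, 252, 249, 188, 172, 131.
Put 348 GB in tape 1; 52 GB remain.
Put 345 GB in tape 2; 55 GB remain.
Put 300 GB in tape 3; 100 GB remain.
Put 273 GB in tape 4; 127 GB remain.
Put 267 GB in tape 5; 133 GB remain.
Put 252 GB in tape 6; 148 GB remain.
Put 249 GB in tape 7; 151 GB remain.
Put 188 GB in tape 8; 212 GB remain.
Put 172 GB in tape 8; 40 GB remain.
Put 131 GB in tape 5; 2 GB remain.
8 tapes × 400 GB = 3200 GB; used 2525 GB; unused 675 GB.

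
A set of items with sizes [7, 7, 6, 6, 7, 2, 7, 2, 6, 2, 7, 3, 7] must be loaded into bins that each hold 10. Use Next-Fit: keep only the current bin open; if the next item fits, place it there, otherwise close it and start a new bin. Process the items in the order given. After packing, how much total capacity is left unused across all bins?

7 → bin 1 (remaining 3)
7 → bin 2 (remaining 3)
6 → bin 3 (remaining 4)
6 → bin 4 (remaining 4)
7 → bin 5 (remaining 3)
2 → bin 5 (remaining 1)
7 → bin 6 (remaining 3)
2 → bin 6 (remaining 1)
6 → bin 7 (remaining 4)
2 → bin 7 (remaining 2)
7 → bin 8 (remaining 3)
3 → bin 8 (remaining 0)
7 → bin 9 (remaining 3)
9 bins × 10 = 90; used 69; unused 21.

21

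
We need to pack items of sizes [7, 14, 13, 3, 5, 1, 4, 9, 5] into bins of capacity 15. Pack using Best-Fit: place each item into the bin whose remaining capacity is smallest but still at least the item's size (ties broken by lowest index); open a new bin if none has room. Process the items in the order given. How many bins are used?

Put 7 in bin 1; 8 remain.
Put 14 in bin 2; 1 remain.
Put 13 in bin 3; 2 remain.
Put 3 in bin 1; 5 remain.
Put 5 in bin 1; 0 remain.
Put 1 in bin 2; 0 remain.
Put 4 in bin 4; 11 remain.
Put 9 in bin 4; 2 remain.
Put 5 in bin 5; 10 remain.
Final bins: [7,3,5] [14,1] [13] [4,9] [5].

5 bins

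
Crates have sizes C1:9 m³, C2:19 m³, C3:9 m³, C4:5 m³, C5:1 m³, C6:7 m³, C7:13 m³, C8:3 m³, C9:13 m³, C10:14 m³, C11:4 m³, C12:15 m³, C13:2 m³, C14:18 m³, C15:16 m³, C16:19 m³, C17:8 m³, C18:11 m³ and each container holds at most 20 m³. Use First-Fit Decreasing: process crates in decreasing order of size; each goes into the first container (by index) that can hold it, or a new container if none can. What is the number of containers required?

10

Sorted descending: 19, 19, 18, 16, 15, 14, 13, 13, 11, 9, 9, 8, 7, 5, 4, 3, 2, 1.
container 1: place 19 m³, 1 m³ left
container 2: place 19 m³, 1 m³ left
container 3: place 18 m³, 2 m³ left
container 4: place 16 m³, 4 m³ left
container 5: place 15 m³, 5 m³ left
container 6: place 14 m³, 6 m³ left
container 7: place 13 m³, 7 m³ left
container 8: place 13 m³, 7 m³ left
container 9: place 11 m³, 9 m³ left
container 9: place 9 m³, 0 m³ left
container 10: place 9 m³, 11 m³ left
container 10: place 8 m³, 3 m³ left
container 7: place 7 m³, 0 m³ left
container 5: place 5 m³, 0 m³ left
container 4: place 4 m³, 0 m³ left
container 6: place 3 m³, 3 m³ left
container 3: place 2 m³, 0 m³ left
container 1: place 1 m³, 0 m³ left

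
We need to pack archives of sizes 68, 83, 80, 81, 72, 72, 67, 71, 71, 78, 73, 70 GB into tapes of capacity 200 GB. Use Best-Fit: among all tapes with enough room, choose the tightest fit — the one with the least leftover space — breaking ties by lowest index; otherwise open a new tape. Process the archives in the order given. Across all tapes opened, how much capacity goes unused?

tape 1: place 68 GB, 132 GB left
tape 1: place 83 GB, 49 GB left
tape 2: place 80 GB, 120 GB left
tape 2: place 81 GB, 39 GB left
tape 3: place 72 GB, 128 GB left
tape 3: place 72 GB, 56 GB left
tape 4: place 67 GB, 133 GB left
tape 4: place 71 GB, 62 GB left
tape 5: place 71 GB, 129 GB left
tape 5: place 78 GB, 51 GB left
tape 6: place 73 GB, 127 GB left
tape 6: place 70 GB, 57 GB left
6 tapes × 200 GB = 1200 GB; used 886 GB; unused 314 GB.

314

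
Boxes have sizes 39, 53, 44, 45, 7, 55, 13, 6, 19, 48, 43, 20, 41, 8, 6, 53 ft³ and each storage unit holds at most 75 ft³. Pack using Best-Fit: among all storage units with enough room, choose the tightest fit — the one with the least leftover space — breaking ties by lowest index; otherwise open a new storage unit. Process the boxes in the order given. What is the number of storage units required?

39 ft³ → storage unit 1 (remaining 36 ft³)
53 ft³ → storage unit 2 (remaining 22 ft³)
44 ft³ → storage unit 3 (remaining 31 ft³)
45 ft³ → storage unit 4 (remaining 30 ft³)
7 ft³ → storage unit 2 (remaining 15 ft³)
55 ft³ → storage unit 5 (remaining 20 ft³)
13 ft³ → storage unit 2 (remaining 2 ft³)
6 ft³ → storage unit 5 (remaining 14 ft³)
19 ft³ → storage unit 4 (remaining 11 ft³)
48 ft³ → storage unit 6 (remaining 27 ft³)
43 ft³ → storage unit 7 (remaining 32 ft³)
20 ft³ → storage unit 6 (remaining 7 ft³)
41 ft³ → storage unit 8 (remaining 34 ft³)
8 ft³ → storage unit 4 (remaining 3 ft³)
6 ft³ → storage unit 6 (remaining 1 ft³)
53 ft³ → storage unit 9 (remaining 22 ft³)
Final storage units: [39] [53,7,13] [44] [45,19,8] [55,6] [48,20,6] [43] [41] [53].

9 storage units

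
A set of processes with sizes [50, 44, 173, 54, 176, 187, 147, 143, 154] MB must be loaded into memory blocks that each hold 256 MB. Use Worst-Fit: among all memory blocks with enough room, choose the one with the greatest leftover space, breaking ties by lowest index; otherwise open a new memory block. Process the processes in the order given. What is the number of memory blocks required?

7 memory blocks

memory block 1: place 50 MB, 206 MB left
memory block 1: place 44 MB, 162 MB left
memory block 2: place 173 MB, 83 MB left
memory block 1: place 54 MB, 108 MB left
memory block 3: place 176 MB, 80 MB left
memory block 4: place 187 MB, 69 MB left
memory block 5: place 147 MB, 109 MB left
memory block 6: place 143 MB, 113 MB left
memory block 7: place 154 MB, 102 MB left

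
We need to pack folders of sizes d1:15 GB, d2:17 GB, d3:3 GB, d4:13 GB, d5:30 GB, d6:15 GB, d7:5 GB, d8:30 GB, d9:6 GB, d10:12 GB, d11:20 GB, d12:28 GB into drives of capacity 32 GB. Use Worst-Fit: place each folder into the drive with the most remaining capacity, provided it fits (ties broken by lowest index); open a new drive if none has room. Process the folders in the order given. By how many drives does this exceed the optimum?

Worst-Fit: [15,17] [3,13,15] [30] [5,6,12] [30] [20] [28] → 7 drives.
Total size 194 GB; any packing needs at least ⌈194/32⌉ = 7 drives.
So 7 is already optimal.

0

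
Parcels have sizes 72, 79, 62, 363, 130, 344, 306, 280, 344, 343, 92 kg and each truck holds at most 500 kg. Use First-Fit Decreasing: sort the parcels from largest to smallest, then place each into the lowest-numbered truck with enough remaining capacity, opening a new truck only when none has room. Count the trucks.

Sorted descending: 363, 344, 344, 343, 306, 280, 130, 92, 79, 72, 62.
truck 1: place 363 kg, 137 kg left
truck 2: place 344 kg, 156 kg left
truck 3: place 344 kg, 156 kg left
truck 4: place 343 kg, 157 kg left
truck 5: place 306 kg, 194 kg left
truck 6: place 280 kg, 220 kg left
truck 1: place 130 kg, 7 kg left
truck 2: place 92 kg, 64 kg left
truck 3: place 79 kg, 77 kg left
truck 3: place 72 kg, 5 kg left
truck 2: place 62 kg, 2 kg left
Final trucks: [363,130] [344,92,62] [344,79,72] [343] [306] [280].

6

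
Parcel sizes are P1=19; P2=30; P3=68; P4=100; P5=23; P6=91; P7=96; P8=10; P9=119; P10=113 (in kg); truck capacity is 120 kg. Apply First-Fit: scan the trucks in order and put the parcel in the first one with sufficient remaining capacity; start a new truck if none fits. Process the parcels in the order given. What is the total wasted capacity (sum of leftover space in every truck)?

P1 (19 kg) → truck 1 (remaining 101 kg)
P2 (30 kg) → truck 1 (remaining 71 kg)
P3 (68 kg) → truck 1 (remaining 3 kg)
P4 (100 kg) → truck 2 (remaining 20 kg)
P5 (23 kg) → truck 3 (remaining 97 kg)
P6 (91 kg) → truck 3 (remaining 6 kg)
P7 (96 kg) → truck 4 (remaining 24 kg)
P8 (10 kg) → truck 2 (remaining 10 kg)
P9 (119 kg) → truck 5 (remaining 1 kg)
P10 (113 kg) → truck 6 (remaining 7 kg)
6 trucks × 120 kg = 720 kg; used 669 kg; unused 51 kg.

51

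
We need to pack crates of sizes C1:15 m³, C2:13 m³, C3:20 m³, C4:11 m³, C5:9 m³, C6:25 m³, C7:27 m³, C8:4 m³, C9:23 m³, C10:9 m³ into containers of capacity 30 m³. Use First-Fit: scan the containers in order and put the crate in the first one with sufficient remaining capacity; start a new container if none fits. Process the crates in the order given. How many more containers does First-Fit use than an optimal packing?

0

First-Fit: [15,13] [20,9] [11,4,9] [25] [27] [23] → 6 containers.
Total size 156 m³; any packing needs at least ⌈156/30⌉ = 6 containers.
So 6 is already optimal.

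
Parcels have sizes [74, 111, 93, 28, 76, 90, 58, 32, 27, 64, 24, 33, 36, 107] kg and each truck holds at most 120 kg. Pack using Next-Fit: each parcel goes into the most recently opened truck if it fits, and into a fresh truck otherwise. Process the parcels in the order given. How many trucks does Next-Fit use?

74 kg → truck 1 (remaining 46 kg)
111 kg → truck 2 (remaining 9 kg)
93 kg → truck 3 (remaining 27 kg)
28 kg → truck 4 (remaining 92 kg)
76 kg → truck 4 (remaining 16 kg)
90 kg → truck 5 (remaining 30 kg)
58 kg → truck 6 (remaining 62 kg)
32 kg → truck 6 (remaining 30 kg)
27 kg → truck 6 (remaining 3 kg)
64 kg → truck 7 (remaining 56 kg)
24 kg → truck 7 (remaining 32 kg)
33 kg → truck 8 (remaining 87 kg)
36 kg → truck 8 (remaining 51 kg)
107 kg → truck 9 (remaining 13 kg)
Final trucks: [74] [111] [93] [28,76] [90] [58,32,27] [64,24] [33,36] [107].

9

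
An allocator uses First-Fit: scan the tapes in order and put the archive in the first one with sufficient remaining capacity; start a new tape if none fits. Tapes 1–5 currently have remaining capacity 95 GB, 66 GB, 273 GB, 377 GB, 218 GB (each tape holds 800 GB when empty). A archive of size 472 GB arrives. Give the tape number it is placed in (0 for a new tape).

No tape has ≥ 472 GB free, so a new tape is opened.

0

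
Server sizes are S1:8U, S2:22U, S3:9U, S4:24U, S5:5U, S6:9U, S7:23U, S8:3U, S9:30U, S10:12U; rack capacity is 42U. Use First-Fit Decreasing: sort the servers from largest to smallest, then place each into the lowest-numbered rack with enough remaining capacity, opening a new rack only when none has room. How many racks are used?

Sorted descending: 30, 24, 23, 22, 12, 9, 9, 8, 5, 3.
rack 1: place 30U, 12U left
rack 2: place 24U, 18U left
rack 3: place 23U, 19U left
rack 4: place 22U, 20U left
rack 1: place 12U, 0U left
rack 2: place 9U, 9U left
rack 2: place 9U, 0U left
rack 3: place 8U, 11U left
rack 3: place 5U, 6U left
rack 3: place 3U, 3U left

4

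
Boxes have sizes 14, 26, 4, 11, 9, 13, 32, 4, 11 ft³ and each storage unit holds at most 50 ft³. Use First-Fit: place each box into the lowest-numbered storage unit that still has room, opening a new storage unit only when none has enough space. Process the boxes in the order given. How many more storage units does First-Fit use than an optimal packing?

0

First-Fit: [14,26,4,4] [11,9,13,11] [32] → 3 storage units.
Total size 124 ft³; any packing needs at least ⌈124/50⌉ = 3 storage units.
So 3 is already optimal.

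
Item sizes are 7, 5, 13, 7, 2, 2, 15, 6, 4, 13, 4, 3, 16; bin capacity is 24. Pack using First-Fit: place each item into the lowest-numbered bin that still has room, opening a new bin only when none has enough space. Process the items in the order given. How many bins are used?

5

7 → bin 1 (remaining 17)
5 → bin 1 (remaining 12)
13 → bin 2 (remaining 11)
7 → bin 1 (remaining 5)
2 → bin 1 (remaining 3)
2 → bin 1 (remaining 1)
15 → bin 3 (remaining 9)
6 → bin 2 (remaining 5)
4 → bin 2 (remaining 1)
13 → bin 4 (remaining 11)
4 → bin 3 (remaining 5)
3 → bin 3 (remaining 2)
16 → bin 5 (remaining 8)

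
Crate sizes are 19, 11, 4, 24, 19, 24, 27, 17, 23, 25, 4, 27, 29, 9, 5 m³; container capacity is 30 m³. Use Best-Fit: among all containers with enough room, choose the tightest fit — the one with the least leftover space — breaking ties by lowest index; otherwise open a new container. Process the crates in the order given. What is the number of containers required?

container 1: place 19 m³, 11 m³ left
container 1: place 11 m³, 0 m³ left
container 2: place 4 m³, 26 m³ left
container 2: place 24 m³, 2 m³ left
container 3: place 19 m³, 11 m³ left
container 4: place 24 m³, 6 m³ left
container 5: place 27 m³, 3 m³ left
container 6: place 17 m³, 13 m³ left
container 7: place 23 m³, 7 m³ left
container 8: place 25 m³, 5 m³ left
container 8: place 4 m³, 1 m³ left
container 9: place 27 m³, 3 m³ left
container 10: place 29 m³, 1 m³ left
container 3: place 9 m³, 2 m³ left
container 4: place 5 m³, 1 m³ left

10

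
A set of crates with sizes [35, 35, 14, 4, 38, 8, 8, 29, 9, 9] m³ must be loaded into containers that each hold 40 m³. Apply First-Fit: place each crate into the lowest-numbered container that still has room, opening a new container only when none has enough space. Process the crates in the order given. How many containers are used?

35 m³ → container 1 (remaining 5 m³)
35 m³ → container 2 (remaining 5 m³)
14 m³ → container 3 (remaining 26 m³)
4 m³ → container 1 (remaining 1 m³)
38 m³ → container 4 (remaining 2 m³)
8 m³ → container 3 (remaining 18 m³)
8 m³ → container 3 (remaining 10 m³)
29 m³ → container 5 (remaining 11 m³)
9 m³ → container 3 (remaining 1 m³)
9 m³ → container 5 (remaining 2 m³)

5 containers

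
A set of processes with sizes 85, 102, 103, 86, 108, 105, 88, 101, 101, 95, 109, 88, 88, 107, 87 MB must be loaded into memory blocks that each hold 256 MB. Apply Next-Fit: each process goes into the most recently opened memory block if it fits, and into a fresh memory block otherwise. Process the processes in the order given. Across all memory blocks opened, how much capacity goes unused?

memory block 1: place 85 MB, 171 MB left
memory block 1: place 102 MB, 69 MB left
memory block 2: place 103 MB, 153 MB left
memory block 2: place 86 MB, 67 MB left
memory block 3: place 108 MB, 148 MB left
memory block 3: place 105 MB, 43 MB left
memory block 4: place 88 MB, 168 MB left
memory block 4: place 101 MB, 67 MB left
memory block 5: place 101 MB, 155 MB left
memory block 5: place 95 MB, 60 MB left
memory block 6: place 109 MB, 147 MB left
memory block 6: place 88 MB, 59 MB left
memory block 7: place 88 MB, 168 MB left
memory block 7: place 107 MB, 61 MB left
memory block 8: place 87 MB, 169 MB left
8 memory blocks × 256 MB = 2048 MB; used 1453 MB; unused 595 MB.

595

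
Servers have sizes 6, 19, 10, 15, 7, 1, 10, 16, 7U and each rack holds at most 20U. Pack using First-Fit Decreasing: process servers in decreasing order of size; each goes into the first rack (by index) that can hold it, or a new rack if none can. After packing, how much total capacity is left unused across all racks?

9

Sorted descending: 19, 16, 15, 10, 10, 7, 7, 6, 1.
19U → rack 1 (remaining 1U)
16U → rack 2 (remaining 4U)
15U → rack 3 (remaining 5U)
10U → rack 4 (remaining 10U)
10U → rack 4 (remaining 0U)
7U → rack 5 (remaining 13U)
7U → rack 5 (remaining 6U)
6U → rack 5 (remaining 0U)
1U → rack 1 (remaining 0U)
5 racks × 20U = 100U; used 91U; unused 9U.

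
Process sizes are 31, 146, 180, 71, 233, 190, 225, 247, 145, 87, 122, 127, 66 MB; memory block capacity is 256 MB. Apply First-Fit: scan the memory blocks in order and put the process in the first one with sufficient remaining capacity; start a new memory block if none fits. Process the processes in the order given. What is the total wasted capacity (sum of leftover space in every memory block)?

memory block 1: place 31 MB, 225 MB left
memory block 1: place 146 MB, 79 MB left
memory block 2: place 180 MB, 76 MB left
memory block 1: place 71 MB, 8 MB left
memory block 3: place 233 MB, 23 MB left
memory block 4: place 190 MB, 66 MB left
memory block 5: place 225 MB, 31 MB left
memory block 6: place 247 MB, 9 MB left
memory block 7: place 145 MB, 111 MB left
memory block 7: place 87 MB, 24 MB left
memory block 8: place 122 MB, 134 MB left
memory block 8: place 127 MB, 7 MB left
memory block 2: place 66 MB, 10 MB left
8 memory blocks × 256 MB = 2048 MB; used 1870 MB; unused 178 MB.

178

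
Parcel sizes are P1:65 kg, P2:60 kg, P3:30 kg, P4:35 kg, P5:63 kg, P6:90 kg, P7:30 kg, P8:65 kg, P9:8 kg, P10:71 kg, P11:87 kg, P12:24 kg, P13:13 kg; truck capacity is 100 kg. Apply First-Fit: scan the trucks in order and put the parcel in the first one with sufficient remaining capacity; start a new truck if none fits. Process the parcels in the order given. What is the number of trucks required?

Put P1 (65 kg) in truck 1; 35 kg remain.
Put P2 (60 kg) in truck 2; 40 kg remain.
Put P3 (30 kg) in truck 1; 5 kg remain.
Put P4 (35 kg) in truck 2; 5 kg remain.
Put P5 (63 kg) in truck 3; 37 kg remain.
Put P6 (90 kg) in truck 4; 10 kg remain.
Put P7 (30 kg) in truck 3; 7 kg remain.
Put P8 (65 kg) in truck 5; 35 kg remain.
Put P9 (8 kg) in truck 4; 2 kg remain.
Put P10 (71 kg) in truck 6; 29 kg remain.
Put P11 (87 kg) in truck 7; 13 kg remain.
Put P12 (24 kg) in truck 5; 11 kg remain.
Put P13 (13 kg) in truck 6; 16 kg remain.
Final trucks: [65,30] [60,35] [63,30] [90,8] [65,24] [71,13] [87].

7 trucks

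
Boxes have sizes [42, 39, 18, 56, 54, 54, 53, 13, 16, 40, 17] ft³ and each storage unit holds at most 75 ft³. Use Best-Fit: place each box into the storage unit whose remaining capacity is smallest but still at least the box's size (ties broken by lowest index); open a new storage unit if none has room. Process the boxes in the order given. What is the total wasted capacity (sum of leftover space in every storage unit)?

123

Put 42 ft³ in storage unit 1; 33 ft³ remain.
Put 39 ft³ in storage unit 2; 36 ft³ remain.
Put 18 ft³ in storage unit 1; 15 ft³ remain.
Put 56 ft³ in storage unit 3; 19 ft³ remain.
Put 54 ft³ in storage unit 4; 21 ft³ remain.
Put 54 ft³ in storage unit 5; 21 ft³ remain.
Put 53 ft³ in storage unit 6; 22 ft³ remain.
Put 13 ft³ in storage unit 1; 2 ft³ remain.
Put 16 ft³ in storage unit 3; 3 ft³ remain.
Put 40 ft³ in storage unit 7; 35 ft³ remain.
Put 17 ft³ in storage unit 4; 4 ft³ remain.
7 storage units × 75 ft³ = 525 ft³; used 402 ft³; unused 123 ft³.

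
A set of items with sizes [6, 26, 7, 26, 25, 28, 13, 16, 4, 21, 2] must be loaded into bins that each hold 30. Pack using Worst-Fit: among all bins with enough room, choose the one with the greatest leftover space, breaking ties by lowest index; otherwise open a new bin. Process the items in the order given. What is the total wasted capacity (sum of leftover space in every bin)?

36

bin 1: place 6, 24 left
bin 2: place 26, 4 left
bin 1: place 7, 17 left
bin 3: place 26, 4 left
bin 4: place 25, 5 left
bin 5: place 28, 2 left
bin 1: place 13, 4 left
bin 6: place 16, 14 left
bin 6: place 4, 10 left
bin 7: place 21, 9 left
bin 6: place 2, 8 left
7 bins × 30 = 210; used 174; unused 36.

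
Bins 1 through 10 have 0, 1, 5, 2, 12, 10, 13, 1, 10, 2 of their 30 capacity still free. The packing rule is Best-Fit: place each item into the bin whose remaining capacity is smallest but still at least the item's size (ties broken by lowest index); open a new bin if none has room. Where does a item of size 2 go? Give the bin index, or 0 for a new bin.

4

Bins with room: bin 3 (5), bin 4 (2), bin 5 (12), bin 6 (10), bin 7 (13), bin 9 (10), bin 10 (2).
Tightest fit is bin 4 with 2 free.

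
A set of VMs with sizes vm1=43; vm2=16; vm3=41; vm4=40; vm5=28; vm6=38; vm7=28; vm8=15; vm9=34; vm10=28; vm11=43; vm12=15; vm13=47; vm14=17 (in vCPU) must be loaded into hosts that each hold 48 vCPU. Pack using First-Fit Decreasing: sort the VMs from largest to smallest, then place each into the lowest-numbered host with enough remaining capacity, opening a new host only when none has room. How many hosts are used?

11

Sorted descending: 47, 43, 43, 41, 40, 38, 34, 28, 28, 28, 17, 16, 15, 15.
47 vCPU → host 1 (remaining 1 vCPU)
43 vCPU → host 2 (remaining 5 vCPU)
43 vCPU → host 3 (remaining 5 vCPU)
41 vCPU → host 4 (remaining 7 vCPU)
40 vCPU → host 5 (remaining 8 vCPU)
38 vCPU → host 6 (remaining 10 vCPU)
34 vCPU → host 7 (remaining 14 vCPU)
28 vCPU → host 8 (remaining 20 vCPU)
28 vCPU → host 9 (remaining 20 vCPU)
28 vCPU → host 10 (remaining 20 vCPU)
17 vCPU → host 8 (remaining 3 vCPU)
16 vCPU → host 9 (remaining 4 vCPU)
15 vCPU → host 10 (remaining 5 vCPU)
15 vCPU → host 11 (remaining 33 vCPU)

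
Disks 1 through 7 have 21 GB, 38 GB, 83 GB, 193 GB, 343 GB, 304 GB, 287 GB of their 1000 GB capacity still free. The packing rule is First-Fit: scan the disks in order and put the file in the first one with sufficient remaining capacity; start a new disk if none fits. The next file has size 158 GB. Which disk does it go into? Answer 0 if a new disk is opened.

Disks with room: disk 4 (193 GB), disk 5 (343 GB), disk 6 (304 GB), disk 7 (287 GB).
The first with room is disk 4.

4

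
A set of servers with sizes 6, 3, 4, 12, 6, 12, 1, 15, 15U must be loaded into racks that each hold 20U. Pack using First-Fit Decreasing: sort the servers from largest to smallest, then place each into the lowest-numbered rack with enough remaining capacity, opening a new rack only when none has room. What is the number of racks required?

4

Sorted descending: 15, 15, 12, 12, 6, 6, 4, 3, 1.
15U → rack 1 (remaining 5U)
15U → rack 2 (remaining 5U)
12U → rack 3 (remaining 8U)
12U → rack 4 (remaining 8U)
6U → rack 3 (remaining 2U)
6U → rack 4 (remaining 2U)
4U → rack 1 (remaining 1U)
3U → rack 2 (remaining 2U)
1U → rack 1 (remaining 0U)
Final racks: [15,4,1] [15,3] [12,6] [12,6].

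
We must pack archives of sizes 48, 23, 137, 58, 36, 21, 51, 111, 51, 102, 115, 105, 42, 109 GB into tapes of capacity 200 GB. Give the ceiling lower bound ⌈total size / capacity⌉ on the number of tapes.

6 tapes

Total size = 48 + 23 + 137 + 58 + 36 + 21 + 51 + 111 + 51 + 102 + 115 + 105 + 42 + 109 = 1009 GB.
⌈1009 / 200⌉ = 6.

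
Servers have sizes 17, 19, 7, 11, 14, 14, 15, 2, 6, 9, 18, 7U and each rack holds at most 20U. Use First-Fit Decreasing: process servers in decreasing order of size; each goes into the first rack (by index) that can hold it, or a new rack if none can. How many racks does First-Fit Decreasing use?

8

Sorted descending: 19, 18, 17, 15, 14, 14, 11, 9, 7, 7, 6, 2.
Put 19U in rack 1; 1U remain.
Put 18U in rack 2; 2U remain.
Put 17U in rack 3; 3U remain.
Put 15U in rack 4; 5U remain.
Put 14U in rack 5; 6U remain.
Put 14U in rack 6; 6U remain.
Put 11U in rack 7; 9U remain.
Put 9U in rack 7; 0U remain.
Put 7U in rack 8; 13U remain.
Put 7U in rack 8; 6U remain.
Put 6U in rack 5; 0U remain.
Put 2U in rack 2; 0U remain.
Final racks: [19] [18,2] [17] [15] [14,6] [14] [11,9] [7,7].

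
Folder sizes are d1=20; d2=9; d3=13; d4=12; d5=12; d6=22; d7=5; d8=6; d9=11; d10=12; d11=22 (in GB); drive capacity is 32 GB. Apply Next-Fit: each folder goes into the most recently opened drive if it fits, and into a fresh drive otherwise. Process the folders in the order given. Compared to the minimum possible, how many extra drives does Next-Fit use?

1

Next-Fit: [20,9] [13,12] [12] [22,5] [6,11,12] [22] → 6 drives.
Total size 144 GB; any packing needs at least ⌈144/32⌉ = 5 drives.
An optimal packing achieves that bound: [22,9] [22,6] [20,12] [13,12,5] [12,11] → 5 drives.
Excess: 6 − 5 = 1.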